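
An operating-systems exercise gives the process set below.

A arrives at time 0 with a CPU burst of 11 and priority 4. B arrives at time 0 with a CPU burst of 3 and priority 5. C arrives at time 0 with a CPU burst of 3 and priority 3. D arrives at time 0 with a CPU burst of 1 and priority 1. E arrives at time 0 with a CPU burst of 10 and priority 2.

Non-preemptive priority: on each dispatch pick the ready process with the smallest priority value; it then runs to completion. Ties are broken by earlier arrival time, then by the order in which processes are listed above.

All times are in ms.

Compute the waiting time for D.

Gantt: | D 0-1 | E 1-11 | C 11-14 | A 14-25 | B 25-28 |
Completion: A=25  B=28  C=14  D=1  E=11
Turnaround (C−A): A=25  B=28  C=14  D=1  E=11
Waiting(D) = turnaround − burst = 1 − 1 = 0

0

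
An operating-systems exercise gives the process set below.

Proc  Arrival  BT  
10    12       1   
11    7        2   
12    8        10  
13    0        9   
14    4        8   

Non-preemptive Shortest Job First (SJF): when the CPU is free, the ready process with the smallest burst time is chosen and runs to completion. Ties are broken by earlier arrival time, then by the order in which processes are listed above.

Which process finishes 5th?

12

Timeline: | 13 0-9 | 11 9-11 | 14 11-19 | 10 19-20 | 12 20-30 |
Completion: 10=20  11=11  12=30  13=9  14=19
Turnaround (C−A): 10=8  11=4  12=22  13=9  14=15
Finish order: 13 → 11 → 14 → 10 → 12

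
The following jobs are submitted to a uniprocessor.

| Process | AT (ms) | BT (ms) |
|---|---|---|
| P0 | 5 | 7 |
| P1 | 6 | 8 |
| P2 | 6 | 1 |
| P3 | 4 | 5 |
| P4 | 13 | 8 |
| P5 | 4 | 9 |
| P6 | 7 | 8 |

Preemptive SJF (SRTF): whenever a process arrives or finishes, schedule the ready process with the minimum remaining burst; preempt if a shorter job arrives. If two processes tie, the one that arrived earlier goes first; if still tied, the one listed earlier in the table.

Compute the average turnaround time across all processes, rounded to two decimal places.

Timeline: | idle 0-4 | P3 4-6 | P2 6-7 | P3 7-10 | P0 10-17 | P1 17-25 | P6 25-33 | P4 33-41 | P5 41-50 |
Completion: P0=17  P1=25  P2=7  P3=10  P4=41  P5=50  P6=33
Turnaround times: P0=12, P1=19, P2=1, P3=6, P4=28, P5=46, P6=26
Average turnaround = (12+19+1+6+28+46+26) / 7 = 138/7 = 19.71

19.71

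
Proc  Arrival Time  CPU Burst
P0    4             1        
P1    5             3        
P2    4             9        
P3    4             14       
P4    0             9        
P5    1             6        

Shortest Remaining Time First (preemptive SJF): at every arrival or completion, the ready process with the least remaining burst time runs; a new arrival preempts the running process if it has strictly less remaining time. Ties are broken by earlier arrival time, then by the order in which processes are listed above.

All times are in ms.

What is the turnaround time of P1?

Gantt: | P4 0-1 | P5 1-4 | P0 4-5 | P5 5-8 | P1 8-11 | P4 11-19 | P2 19-28 | P3 28-42 |
Completion: P0=5  P1=11  P2=28  P3=42  P4=19  P5=8
Turnaround (C−A): P0=1  P1=6  P2=24  P3=38  P4=19  P5=7
Turnaround(P1) = completion − arrival = 11 − 5 = 6

6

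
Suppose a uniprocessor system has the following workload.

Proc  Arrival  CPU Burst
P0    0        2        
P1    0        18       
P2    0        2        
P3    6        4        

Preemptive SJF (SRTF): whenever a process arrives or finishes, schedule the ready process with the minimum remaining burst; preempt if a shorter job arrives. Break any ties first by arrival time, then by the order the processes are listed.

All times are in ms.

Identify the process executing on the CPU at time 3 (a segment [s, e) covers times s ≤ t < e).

P2

Timeline: | P0 0-2 | P2 2-4 | P1 4-6 | P3 6-10 | P1 10-26 |
Completion: P0=2  P1=26  P2=4  P3=10
Turnaround (C−A): P0=2  P1=26  P2=4  P3=4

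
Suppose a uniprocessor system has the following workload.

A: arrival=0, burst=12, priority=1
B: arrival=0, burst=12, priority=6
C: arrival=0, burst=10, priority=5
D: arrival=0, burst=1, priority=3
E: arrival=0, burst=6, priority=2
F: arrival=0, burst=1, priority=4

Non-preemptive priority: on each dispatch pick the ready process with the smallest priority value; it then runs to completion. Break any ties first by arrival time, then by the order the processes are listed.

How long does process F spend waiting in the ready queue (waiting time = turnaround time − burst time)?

Gantt: | A 0-12 | E 12-18 | D 18-19 | F 19-20 | C 20-30 | B 30-42 |
Completion: A=12  B=42  C=30  D=19  E=18  F=20
Turnaround (C−A): A=12  B=42  C=30  D=19  E=18  F=20
Waiting(F) = turnaround − burst = 20 − 1 = 19

19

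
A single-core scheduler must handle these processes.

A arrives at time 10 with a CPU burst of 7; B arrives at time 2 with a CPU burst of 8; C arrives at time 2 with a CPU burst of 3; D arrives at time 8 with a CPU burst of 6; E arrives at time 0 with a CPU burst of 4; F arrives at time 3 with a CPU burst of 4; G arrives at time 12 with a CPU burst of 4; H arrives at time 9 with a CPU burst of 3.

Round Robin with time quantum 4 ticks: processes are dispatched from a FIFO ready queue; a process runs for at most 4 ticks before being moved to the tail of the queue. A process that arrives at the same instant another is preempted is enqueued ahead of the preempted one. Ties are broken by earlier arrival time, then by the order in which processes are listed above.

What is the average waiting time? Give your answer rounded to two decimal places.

12.88

Schedule: | E 0-4 | B 4-8 | C 8-11 | F 11-15 | D 15-19 | B 19-23 | H 23-26 | A 26-30 | G 30-34 | D 34-36 | A 36-39 |
Completion: A=39  B=23  C=11  D=36  E=4  F=15  G=34  H=26
Waiting times: A=22, B=13, C=6, D=22, E=0, F=8, G=18, H=14
Average waiting = (22+13+6+22+0+8+18+14) / 8 = 103/8 = 12.88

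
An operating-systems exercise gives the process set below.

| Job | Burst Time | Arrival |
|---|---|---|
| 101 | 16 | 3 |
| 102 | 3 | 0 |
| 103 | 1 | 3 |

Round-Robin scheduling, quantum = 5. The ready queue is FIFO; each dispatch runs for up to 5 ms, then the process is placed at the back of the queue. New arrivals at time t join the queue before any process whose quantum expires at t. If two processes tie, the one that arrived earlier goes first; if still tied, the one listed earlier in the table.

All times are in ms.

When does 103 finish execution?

9

Timeline: | 102 0-3 | 101 3-8 | 103 8-9 | 101 9-20 |
Completion: 101=20  102=3  103=9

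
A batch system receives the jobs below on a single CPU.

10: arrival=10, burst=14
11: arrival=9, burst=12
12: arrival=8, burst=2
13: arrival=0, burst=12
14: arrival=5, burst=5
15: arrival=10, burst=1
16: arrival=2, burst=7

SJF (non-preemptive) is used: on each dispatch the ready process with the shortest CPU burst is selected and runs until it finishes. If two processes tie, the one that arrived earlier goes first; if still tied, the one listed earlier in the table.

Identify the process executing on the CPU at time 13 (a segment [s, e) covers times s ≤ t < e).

12

Gantt: | 13 0-12 | 15 12-13 | 12 13-15 | 14 15-20 | 16 20-27 | 11 27-39 | 10 39-53 |
Completion: 10=53  11=39  12=15  13=12  14=20  15=13  16=27
Turnaround (C−A): 10=43  11=30  12=7  13=12  14=15  15=3  16=25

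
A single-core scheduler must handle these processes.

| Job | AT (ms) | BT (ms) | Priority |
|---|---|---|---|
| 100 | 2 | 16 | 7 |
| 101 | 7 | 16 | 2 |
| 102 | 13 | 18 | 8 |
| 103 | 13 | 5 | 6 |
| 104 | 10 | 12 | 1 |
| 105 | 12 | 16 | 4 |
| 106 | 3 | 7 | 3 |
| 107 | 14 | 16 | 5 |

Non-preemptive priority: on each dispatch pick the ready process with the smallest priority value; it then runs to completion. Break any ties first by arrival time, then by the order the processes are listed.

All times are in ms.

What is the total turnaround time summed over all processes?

Schedule: | idle 0-2 | 100 2-18 | 104 18-30 | 101 30-46 | 106 46-53 | 105 53-69 | 107 69-85 | 103 85-90 | 102 90-108 |
Completion: 100=18  101=46  102=108  103=90  104=30  105=69  106=53  107=85
Turnaround (C−A): 100=16  101=39  102=95  103=77  104=20  105=57  106=50  107=71
Turnaround = completion − arrival: 100=16, 101=39, 102=95, 103=77, 104=20, 105=57, 106=50, 107=71
Total turnaround = 16 + 39 + 95 + 77 + 20 + 57 + 50 + 71 = 425

425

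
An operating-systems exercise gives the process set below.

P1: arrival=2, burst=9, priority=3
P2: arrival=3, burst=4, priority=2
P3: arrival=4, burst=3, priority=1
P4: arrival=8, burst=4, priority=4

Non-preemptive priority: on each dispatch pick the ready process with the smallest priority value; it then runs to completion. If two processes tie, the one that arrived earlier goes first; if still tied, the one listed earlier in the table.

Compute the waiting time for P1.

Schedule: | idle 0-2 | P1 2-11 | P3 11-14 | P2 14-18 | P4 18-22 |
Completion: P1=11  P2=18  P3=14  P4=22
Turnaround (C−A): P1=9  P2=15  P3=10  P4=14
Waiting(P1) = turnaround − burst = 9 − 9 = 0

0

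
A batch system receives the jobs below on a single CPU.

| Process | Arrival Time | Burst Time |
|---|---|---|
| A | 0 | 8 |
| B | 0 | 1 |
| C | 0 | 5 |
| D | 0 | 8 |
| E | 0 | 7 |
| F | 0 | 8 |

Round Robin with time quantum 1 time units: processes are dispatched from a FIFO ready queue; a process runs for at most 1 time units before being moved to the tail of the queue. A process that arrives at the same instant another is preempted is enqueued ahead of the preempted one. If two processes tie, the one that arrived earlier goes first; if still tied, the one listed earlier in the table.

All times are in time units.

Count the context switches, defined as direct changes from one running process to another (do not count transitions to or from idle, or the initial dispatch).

36

Timeline: | A 0-1 | B 1-2 | C 2-3 | D 3-4 | E 4-5 | F 5-6 | A 6-7 | C 7-8 | D 8-9 | E 9-10 | F 10-11 | A 11-12 | C 12-13 | D 13-14 | E 14-15 | F 15-16 | A 16-17 | C 17-18 | D 18-19 | E 19-20 | F 20-21 | A 21-22 | C 22-23 | D 23-24 | E 24-25 | F 25-26 | A 26-27 | D 27-28 | E 28-29 | F 29-30 | A 30-31 | D 31-32 | E 32-33 | F 33-34 | A 34-35 | D 35-36 | F 36-37 |
Completion: A=35  B=2  C=23  D=36  E=33  F=37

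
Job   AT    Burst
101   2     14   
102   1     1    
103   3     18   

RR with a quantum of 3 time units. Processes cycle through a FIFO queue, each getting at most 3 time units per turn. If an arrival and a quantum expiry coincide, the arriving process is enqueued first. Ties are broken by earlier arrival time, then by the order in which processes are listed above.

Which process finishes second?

Gantt: | idle 0-1 | 102 1-2 | 101 2-5 | 103 5-8 | 101 8-11 | 103 11-14 | 101 14-17 | 103 17-20 | 101 20-23 | 103 23-26 | 101 26-28 | 103 28-34 |
Completion: 101=28  102=2  103=34
Turnaround (C−A): 101=26  102=1  103=31
Finish order: 102 → 101 → 103

101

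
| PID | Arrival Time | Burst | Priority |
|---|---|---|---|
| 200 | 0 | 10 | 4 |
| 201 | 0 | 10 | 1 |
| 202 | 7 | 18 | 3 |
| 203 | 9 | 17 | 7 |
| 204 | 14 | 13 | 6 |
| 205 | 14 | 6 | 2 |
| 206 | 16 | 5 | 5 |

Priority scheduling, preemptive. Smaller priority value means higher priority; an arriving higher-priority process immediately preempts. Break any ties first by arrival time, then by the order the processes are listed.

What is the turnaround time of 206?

Schedule: | 201 0-10 | 202 10-14 | 205 14-20 | 202 20-34 | 200 34-44 | 206 44-49 | 204 49-62 | 203 62-79 |
Completion: 200=44  201=10  202=34  203=79  204=62  205=20  206=49
Turnaround(206) = completion − arrival = 49 − 16 = 33

33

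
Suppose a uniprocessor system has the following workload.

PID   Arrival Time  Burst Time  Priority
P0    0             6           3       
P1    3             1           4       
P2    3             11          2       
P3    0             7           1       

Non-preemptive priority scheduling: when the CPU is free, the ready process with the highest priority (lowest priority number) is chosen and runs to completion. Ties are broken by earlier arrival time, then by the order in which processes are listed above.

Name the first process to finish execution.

P3

Timeline: | P3 0-7 | P2 7-18 | P0 18-24 | P1 24-25 |
Completion: P0=24  P1=25  P2=18  P3=7
Turnaround (C−A): P0=24  P1=22  P2=15  P3=7
Finish order: P3 → P2 → P0 → P1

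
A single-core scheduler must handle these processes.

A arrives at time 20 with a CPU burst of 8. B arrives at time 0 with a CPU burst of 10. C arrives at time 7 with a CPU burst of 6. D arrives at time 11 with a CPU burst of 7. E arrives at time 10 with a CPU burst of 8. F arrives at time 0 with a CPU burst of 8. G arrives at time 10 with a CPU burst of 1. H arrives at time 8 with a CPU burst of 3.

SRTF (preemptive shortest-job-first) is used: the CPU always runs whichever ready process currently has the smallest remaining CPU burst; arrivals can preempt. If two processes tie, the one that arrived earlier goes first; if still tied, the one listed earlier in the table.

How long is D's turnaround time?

Timeline: | F 0-8 | H 8-11 | G 11-12 | C 12-18 | D 18-25 | E 25-33 | A 33-41 | B 41-51 |
Completion: A=41  B=51  C=18  D=25  E=33  F=8  G=12  H=11
Turnaround(D) = completion − arrival = 25 − 11 = 14

14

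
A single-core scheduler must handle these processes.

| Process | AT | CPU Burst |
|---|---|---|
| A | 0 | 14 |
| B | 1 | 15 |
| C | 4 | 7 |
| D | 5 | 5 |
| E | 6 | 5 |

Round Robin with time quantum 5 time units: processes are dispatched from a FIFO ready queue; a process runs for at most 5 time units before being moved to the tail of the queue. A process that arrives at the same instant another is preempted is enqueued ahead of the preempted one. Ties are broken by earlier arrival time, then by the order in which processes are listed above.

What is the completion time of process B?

46

Gantt: | A 0-5 | B 5-10 | C 10-15 | D 15-20 | A 20-25 | E 25-30 | B 30-35 | C 35-37 | A 37-41 | B 41-46 |
Completion: A=41  B=46  C=37  D=20  E=30
Turnaround (C−A): A=41  B=45  C=33  D=15  E=24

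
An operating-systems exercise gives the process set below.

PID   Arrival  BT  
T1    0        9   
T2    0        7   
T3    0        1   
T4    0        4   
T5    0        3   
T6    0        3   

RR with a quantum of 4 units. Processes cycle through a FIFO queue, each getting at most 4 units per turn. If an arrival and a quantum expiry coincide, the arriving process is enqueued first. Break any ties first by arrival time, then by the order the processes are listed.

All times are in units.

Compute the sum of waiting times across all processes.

83

Schedule: | T1 0-4 | T2 4-8 | T3 8-9 | T4 9-13 | T5 13-16 | T6 16-19 | T1 19-23 | T2 23-26 | T1 26-27 |
Completion: T1=27  T2=26  T3=9  T4=13  T5=16  T6=19
Turnaround (C−A): T1=27  T2=26  T3=9  T4=13  T5=16  T6=19
Waiting = turnaround − burst: T1=18, T2=19, T3=8, T4=9, T5=13, T6=16
Total waiting = 18 + 19 + 8 + 9 + 13 + 16 = 83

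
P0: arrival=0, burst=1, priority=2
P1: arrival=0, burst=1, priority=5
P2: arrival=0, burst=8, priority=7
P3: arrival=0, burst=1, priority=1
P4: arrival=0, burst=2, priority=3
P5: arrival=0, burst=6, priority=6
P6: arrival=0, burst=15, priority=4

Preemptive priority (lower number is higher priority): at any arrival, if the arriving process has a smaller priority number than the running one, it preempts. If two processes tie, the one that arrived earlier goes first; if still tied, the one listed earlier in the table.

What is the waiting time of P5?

Gantt: | P3 0-1 | P0 1-2 | P4 2-4 | P6 4-19 | P1 19-20 | P5 20-26 | P2 26-34 |
Completion: P0=2  P1=20  P2=34  P3=1  P4=4  P5=26  P6=19
Turnaround (C−A): P0=2  P1=20  P2=34  P3=1  P4=4  P5=26  P6=19
Waiting(P5) = turnaround − burst = 26 − 6 = 20

20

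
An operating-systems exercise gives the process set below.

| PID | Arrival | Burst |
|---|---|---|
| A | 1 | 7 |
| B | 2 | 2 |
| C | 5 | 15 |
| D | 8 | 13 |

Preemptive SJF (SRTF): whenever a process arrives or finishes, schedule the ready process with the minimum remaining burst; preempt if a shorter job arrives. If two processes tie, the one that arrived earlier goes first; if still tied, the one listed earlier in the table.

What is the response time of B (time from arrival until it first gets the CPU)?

Timeline: | idle 0-1 | A 1-2 | B 2-4 | A 4-10 | D 10-23 | C 23-38 |
Completion: A=10  B=4  C=38  D=23
Response(B) = first start − arrival = 2 − 2 = 0

0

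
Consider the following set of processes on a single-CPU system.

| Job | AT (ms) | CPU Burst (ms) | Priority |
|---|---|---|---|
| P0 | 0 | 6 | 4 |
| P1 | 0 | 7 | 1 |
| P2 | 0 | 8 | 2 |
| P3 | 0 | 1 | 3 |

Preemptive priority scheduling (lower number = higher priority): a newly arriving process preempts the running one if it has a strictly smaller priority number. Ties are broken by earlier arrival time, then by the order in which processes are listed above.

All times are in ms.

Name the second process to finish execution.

Timeline: | P1 0-7 | P2 7-15 | P3 15-16 | P0 16-22 |
Completion: P0=22  P1=7  P2=15  P3=16
Turnaround (C−A): P0=22  P1=7  P2=15  P3=16
Finish order: P1 → P2 → P3 → P0

P2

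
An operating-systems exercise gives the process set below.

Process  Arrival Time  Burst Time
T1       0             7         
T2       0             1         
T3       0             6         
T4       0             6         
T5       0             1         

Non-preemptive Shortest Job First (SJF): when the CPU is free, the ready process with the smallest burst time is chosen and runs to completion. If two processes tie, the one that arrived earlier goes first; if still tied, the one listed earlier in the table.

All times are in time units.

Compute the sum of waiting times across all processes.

25

Schedule: | T2 0-1 | T5 1-2 | T3 2-8 | T4 8-14 | T1 14-21 |
Completion: T1=21  T2=1  T3=8  T4=14  T5=2
Waiting = turnaround − burst: T1=14, T2=0, T3=2, T4=8, T5=1
Total waiting = 14 + 0 + 2 + 8 + 1 = 25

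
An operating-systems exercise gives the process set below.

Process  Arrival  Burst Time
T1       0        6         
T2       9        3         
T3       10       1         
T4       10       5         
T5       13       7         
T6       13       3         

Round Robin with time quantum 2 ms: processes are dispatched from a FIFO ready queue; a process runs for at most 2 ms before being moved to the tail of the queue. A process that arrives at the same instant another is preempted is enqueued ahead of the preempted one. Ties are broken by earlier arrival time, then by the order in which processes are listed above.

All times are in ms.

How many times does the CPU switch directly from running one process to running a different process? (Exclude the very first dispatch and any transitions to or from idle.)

Schedule: | T1 0-6 | idle 6-9 | T2 9-11 | T3 11-12 | T4 12-14 | T2 14-15 | T5 15-17 | T6 17-19 | T4 19-21 | T5 21-23 | T6 23-24 | T4 24-25 | T5 25-28 |
Completion: T1=6  T2=15  T3=12  T4=25  T5=28  T6=24
Turnaround (C−A): T1=6  T2=6  T3=2  T4=15  T5=15  T6=11

10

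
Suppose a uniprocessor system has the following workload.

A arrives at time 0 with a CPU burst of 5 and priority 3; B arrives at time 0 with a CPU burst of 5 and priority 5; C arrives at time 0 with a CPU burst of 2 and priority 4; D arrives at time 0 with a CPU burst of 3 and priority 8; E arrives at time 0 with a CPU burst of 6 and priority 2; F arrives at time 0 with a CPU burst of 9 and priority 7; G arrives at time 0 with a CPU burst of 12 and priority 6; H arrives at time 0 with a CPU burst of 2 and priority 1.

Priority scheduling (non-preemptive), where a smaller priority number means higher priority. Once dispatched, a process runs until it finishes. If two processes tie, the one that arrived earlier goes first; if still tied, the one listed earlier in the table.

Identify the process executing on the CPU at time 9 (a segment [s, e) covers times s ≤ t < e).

A

Gantt: | H 0-2 | E 2-8 | A 8-13 | C 13-15 | B 15-20 | G 20-32 | F 32-41 | D 41-44 |
Completion: A=13  B=20  C=15  D=44  E=8  F=41  G=32  H=2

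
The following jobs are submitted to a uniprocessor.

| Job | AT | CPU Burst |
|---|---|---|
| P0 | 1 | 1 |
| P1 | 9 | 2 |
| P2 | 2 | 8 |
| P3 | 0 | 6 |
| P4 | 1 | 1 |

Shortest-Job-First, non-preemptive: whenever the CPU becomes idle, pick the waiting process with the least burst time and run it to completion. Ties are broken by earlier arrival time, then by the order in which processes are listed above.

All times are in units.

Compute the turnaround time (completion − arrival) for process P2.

Schedule: | P3 0-6 | P0 6-7 | P4 7-8 | P2 8-16 | P1 16-18 |
Completion: P0=7  P1=18  P2=16  P3=6  P4=8
Turnaround (C−A): P0=6  P1=9  P2=14  P3=6  P4=7
Turnaround(P2) = completion − arrival = 16 − 2 = 14

14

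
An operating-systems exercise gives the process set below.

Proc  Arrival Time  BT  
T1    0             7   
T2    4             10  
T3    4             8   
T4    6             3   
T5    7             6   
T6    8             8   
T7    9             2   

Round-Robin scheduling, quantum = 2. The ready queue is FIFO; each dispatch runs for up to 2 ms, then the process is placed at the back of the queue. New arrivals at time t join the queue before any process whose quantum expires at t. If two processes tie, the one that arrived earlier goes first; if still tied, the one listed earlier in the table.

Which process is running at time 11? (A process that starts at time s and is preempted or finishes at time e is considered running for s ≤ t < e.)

Gantt: | T1 0-4 | T2 4-6 | T3 6-8 | T1 8-10 | T4 10-12 | T2 12-14 | T5 14-16 | T6 16-18 | T3 18-20 | T7 20-22 | T1 22-23 | T4 23-24 | T2 24-26 | T5 26-28 | T6 28-30 | T3 30-32 | T2 32-34 | T5 34-36 | T6 36-38 | T3 38-40 | T2 40-42 | T6 42-44 |
Completion: T1=23  T2=42  T3=40  T4=24  T5=36  T6=44  T7=22
Turnaround (C−A): T1=23  T2=38  T3=36  T4=18  T5=29  T6=36  T7=13

T4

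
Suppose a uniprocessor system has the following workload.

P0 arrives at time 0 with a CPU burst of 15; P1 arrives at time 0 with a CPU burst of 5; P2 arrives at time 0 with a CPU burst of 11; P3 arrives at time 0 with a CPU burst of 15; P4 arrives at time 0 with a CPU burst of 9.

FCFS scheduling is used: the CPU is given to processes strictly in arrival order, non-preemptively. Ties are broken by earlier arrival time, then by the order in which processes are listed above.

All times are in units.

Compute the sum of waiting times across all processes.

112

Schedule: | P0 0-15 | P1 15-20 | P2 20-31 | P3 31-46 | P4 46-55 |
Completion: P0=15  P1=20  P2=31  P3=46  P4=55
Waiting = turnaround − burst: P0=0, P1=15, P2=20, P3=31, P4=46
Total waiting = 0 + 15 + 20 + 31 + 46 = 112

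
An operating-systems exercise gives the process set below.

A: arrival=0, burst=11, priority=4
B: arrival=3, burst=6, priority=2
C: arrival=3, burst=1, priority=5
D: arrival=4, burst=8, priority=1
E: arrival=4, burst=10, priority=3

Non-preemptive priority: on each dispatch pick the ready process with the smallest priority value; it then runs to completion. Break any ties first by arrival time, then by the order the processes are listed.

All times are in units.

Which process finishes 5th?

C

Gantt: | A 0-11 | D 11-19 | B 19-25 | E 25-35 | C 35-36 |
Completion: A=11  B=25  C=36  D=19  E=35
Turnaround (C−A): A=11  B=22  C=33  D=15  E=31
Finish order: A → D → B → E → C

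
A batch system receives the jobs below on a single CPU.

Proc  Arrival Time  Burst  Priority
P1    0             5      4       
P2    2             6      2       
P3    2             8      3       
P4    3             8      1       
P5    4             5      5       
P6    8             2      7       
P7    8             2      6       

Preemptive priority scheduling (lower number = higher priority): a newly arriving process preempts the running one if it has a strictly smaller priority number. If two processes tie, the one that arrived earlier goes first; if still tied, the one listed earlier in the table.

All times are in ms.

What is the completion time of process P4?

11

Gantt: | P1 0-2 | P2 2-3 | P4 3-11 | P2 11-16 | P3 16-24 | P1 24-27 | P5 27-32 | P7 32-34 | P6 34-36 |
Completion: P1=27  P2=16  P3=24  P4=11  P5=32  P6=36  P7=34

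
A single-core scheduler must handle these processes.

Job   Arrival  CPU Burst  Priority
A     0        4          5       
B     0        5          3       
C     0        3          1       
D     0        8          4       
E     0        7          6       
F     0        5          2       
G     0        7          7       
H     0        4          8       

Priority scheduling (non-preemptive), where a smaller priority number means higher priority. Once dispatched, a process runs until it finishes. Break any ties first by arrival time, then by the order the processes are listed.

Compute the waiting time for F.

Timeline: | C 0-3 | F 3-8 | B 8-13 | D 13-21 | A 21-25 | E 25-32 | G 32-39 | H 39-43 |
Completion: A=25  B=13  C=3  D=21  E=32  F=8  G=39  H=43
Waiting(F) = turnaround − burst = 8 − 5 = 3

3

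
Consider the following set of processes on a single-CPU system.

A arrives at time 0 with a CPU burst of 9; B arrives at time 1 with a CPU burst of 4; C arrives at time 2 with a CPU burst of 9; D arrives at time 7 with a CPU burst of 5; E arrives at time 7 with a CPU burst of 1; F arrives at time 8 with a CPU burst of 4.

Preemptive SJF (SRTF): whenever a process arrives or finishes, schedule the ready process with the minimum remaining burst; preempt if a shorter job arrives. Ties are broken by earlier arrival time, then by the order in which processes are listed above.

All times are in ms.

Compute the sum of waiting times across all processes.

Schedule: | A 0-1 | B 1-5 | A 5-7 | E 7-8 | F 8-12 | D 12-17 | A 17-23 | C 23-32 |
Completion: A=23  B=5  C=32  D=17  E=8  F=12
Turnaround (C−A): A=23  B=4  C=30  D=10  E=1  F=4
Waiting = turnaround − burst: A=14, B=0, C=21, D=5, E=0, F=0
Total waiting = 14 + 0 + 21 + 5 + 0 + 0 = 40

40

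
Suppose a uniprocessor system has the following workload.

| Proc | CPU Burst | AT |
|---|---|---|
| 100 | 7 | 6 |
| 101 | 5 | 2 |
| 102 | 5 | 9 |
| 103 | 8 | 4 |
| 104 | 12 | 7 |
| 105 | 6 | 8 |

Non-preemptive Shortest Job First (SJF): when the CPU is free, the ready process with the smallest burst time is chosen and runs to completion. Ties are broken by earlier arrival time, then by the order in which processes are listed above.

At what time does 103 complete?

Gantt: | idle 0-2 | 101 2-7 | 100 7-14 | 102 14-19 | 105 19-25 | 103 25-33 | 104 33-45 |
Completion: 100=14  101=7  102=19  103=33  104=45  105=25

33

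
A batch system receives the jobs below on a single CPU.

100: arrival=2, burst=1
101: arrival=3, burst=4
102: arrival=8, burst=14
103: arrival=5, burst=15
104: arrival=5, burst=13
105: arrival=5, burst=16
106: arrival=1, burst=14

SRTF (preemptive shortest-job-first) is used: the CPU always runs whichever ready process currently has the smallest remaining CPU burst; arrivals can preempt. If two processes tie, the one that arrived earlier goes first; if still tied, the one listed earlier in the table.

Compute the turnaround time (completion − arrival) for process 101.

4

Timeline: | idle 0-1 | 106 1-2 | 100 2-3 | 101 3-7 | 106 7-20 | 104 20-33 | 102 33-47 | 103 47-62 | 105 62-78 |
Completion: 100=3  101=7  102=47  103=62  104=33  105=78  106=20
Turnaround (C−A): 100=1  101=4  102=39  103=57  104=28  105=73  106=19
Turnaround(101) = completion − arrival = 7 − 3 = 4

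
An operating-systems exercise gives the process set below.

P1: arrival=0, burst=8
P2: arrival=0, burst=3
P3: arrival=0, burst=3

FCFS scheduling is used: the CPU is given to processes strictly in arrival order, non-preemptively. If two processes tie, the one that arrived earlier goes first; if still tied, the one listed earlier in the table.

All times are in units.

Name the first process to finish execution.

Schedule: | P1 0-8 | P2 8-11 | P3 11-14 |
Completion: P1=8  P2=11  P3=14
Finish order: P1 → P2 → P3

P1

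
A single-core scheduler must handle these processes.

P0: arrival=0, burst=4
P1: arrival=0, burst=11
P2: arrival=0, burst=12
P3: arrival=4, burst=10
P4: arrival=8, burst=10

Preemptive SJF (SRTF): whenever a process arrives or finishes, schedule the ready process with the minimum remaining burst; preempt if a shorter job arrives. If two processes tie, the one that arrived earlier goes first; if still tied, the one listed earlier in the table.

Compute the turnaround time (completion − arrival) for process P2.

47

Gantt: | P0 0-4 | P3 4-14 | P4 14-24 | P1 24-35 | P2 35-47 |
Completion: P0=4  P1=35  P2=47  P3=14  P4=24
Turnaround (C−A): P0=4  P1=35  P2=47  P3=10  P4=16
Turnaround(P2) = completion − arrival = 47 − 0 = 47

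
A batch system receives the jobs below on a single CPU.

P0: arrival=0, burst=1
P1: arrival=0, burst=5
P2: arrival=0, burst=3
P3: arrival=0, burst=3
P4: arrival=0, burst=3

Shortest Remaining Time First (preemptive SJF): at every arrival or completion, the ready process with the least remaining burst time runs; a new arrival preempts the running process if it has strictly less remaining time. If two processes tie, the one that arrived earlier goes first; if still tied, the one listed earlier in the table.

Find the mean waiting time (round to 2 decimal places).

4.40

Schedule: | P0 0-1 | P2 1-4 | P3 4-7 | P4 7-10 | P1 10-15 |
Completion: P0=1  P1=15  P2=4  P3=7  P4=10
Waiting times: P0=0, P1=10, P2=1, P3=4, P4=7
Average waiting = (0+10+1+4+7) / 5 = 22/5 = 4.40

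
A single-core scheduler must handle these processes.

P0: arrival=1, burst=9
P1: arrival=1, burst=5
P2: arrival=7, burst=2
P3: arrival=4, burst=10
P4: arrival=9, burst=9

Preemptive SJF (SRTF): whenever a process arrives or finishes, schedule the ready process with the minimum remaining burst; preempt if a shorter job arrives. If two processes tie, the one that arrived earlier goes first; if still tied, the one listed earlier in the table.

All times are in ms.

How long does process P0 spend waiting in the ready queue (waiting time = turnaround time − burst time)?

7

Schedule: | idle 0-1 | P1 1-6 | P0 6-7 | P2 7-9 | P0 9-17 | P4 17-26 | P3 26-36 |
Completion: P0=17  P1=6  P2=9  P3=36  P4=26
Waiting(P0) = turnaround − burst = 16 − 9 = 7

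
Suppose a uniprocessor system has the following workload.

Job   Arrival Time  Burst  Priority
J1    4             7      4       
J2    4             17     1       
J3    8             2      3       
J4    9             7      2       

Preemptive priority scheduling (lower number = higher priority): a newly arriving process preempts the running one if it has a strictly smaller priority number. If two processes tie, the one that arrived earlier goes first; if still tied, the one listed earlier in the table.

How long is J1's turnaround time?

Timeline: | idle 0-4 | J2 4-21 | J4 21-28 | J3 28-30 | J1 30-37 |
Completion: J1=37  J2=21  J3=30  J4=28
Turnaround (C−A): J1=33  J2=17  J3=22  J4=19
Turnaround(J1) = completion − arrival = 37 − 4 = 33

33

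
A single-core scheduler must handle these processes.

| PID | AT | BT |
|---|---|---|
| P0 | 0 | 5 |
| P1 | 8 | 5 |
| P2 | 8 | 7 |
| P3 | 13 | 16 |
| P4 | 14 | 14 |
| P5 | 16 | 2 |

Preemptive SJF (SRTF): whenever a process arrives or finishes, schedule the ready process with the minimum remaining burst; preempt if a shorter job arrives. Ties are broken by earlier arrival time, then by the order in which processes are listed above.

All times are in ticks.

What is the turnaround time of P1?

Timeline: | P0 0-5 | idle 5-8 | P1 8-13 | P2 13-16 | P5 16-18 | P2 18-22 | P4 22-36 | P3 36-52 |
Completion: P0=5  P1=13  P2=22  P3=52  P4=36  P5=18
Turnaround (C−A): P0=5  P1=5  P2=14  P3=39  P4=22  P5=2
Turnaround(P1) = completion − arrival = 13 − 8 = 5

5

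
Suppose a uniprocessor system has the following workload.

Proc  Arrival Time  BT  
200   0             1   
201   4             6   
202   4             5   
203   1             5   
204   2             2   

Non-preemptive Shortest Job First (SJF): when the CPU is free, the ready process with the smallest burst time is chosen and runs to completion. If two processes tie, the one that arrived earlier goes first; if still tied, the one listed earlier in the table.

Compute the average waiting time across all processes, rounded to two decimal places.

Timeline: | 200 0-1 | 203 1-6 | 204 6-8 | 202 8-13 | 201 13-19 |
Completion: 200=1  201=19  202=13  203=6  204=8
Waiting times: 200=0, 201=9, 202=4, 203=0, 204=4
Average waiting = (0+9+4+0+4) / 5 = 17/5 = 3.40

3.40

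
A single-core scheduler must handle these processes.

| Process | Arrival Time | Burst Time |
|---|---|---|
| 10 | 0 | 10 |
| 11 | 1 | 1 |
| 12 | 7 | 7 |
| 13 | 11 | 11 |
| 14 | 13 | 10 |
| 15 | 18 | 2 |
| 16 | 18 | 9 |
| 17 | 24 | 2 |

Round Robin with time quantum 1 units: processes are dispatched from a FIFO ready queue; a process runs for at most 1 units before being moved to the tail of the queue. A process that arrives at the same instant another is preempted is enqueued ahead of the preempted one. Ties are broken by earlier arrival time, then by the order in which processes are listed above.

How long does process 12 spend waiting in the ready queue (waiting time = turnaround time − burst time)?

16

Schedule: | 10 0-1 | 11 1-2 | 10 2-7 | 12 7-8 | 10 8-9 | 12 9-10 | 10 10-11 | 12 11-12 | 13 12-13 | 10 13-14 | 12 14-15 | 14 15-16 | 13 16-17 | 10 17-18 | 12 18-19 | 14 19-20 | 13 20-21 | 15 21-22 | 16 22-23 | 12 23-24 | 14 24-25 | 13 25-26 | 15 26-27 | 16 27-28 | 17 28-29 | 12 29-30 | 14 30-31 | 13 31-32 | 16 32-33 | 17 33-34 | 14 34-35 | 13 35-36 | 16 36-37 | 14 37-38 | 13 38-39 | 16 39-40 | 14 40-41 | 13 41-42 | 16 42-43 | 14 43-44 | 13 44-45 | 16 45-46 | 14 46-47 | 13 47-48 | 16 48-49 | 14 49-50 | 13 50-51 | 16 51-52 |
Completion: 10=18  11=2  12=30  13=51  14=50  15=27  16=52  17=34
Waiting(12) = turnaround − burst = 23 − 7 = 16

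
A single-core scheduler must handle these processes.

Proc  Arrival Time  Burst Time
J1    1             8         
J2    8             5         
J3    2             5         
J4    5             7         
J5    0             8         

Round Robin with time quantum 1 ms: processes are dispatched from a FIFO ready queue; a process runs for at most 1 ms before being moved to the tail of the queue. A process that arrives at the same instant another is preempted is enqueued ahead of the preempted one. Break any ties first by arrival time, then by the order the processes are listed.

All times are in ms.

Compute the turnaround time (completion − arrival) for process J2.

Schedule: | J5 0-1 | J1 1-2 | J5 2-3 | J3 3-4 | J1 4-5 | J5 5-6 | J3 6-7 | J4 7-8 | J1 8-9 | J5 9-10 | J3 10-11 | J2 11-12 | J4 12-13 | J1 13-14 | J5 14-15 | J3 15-16 | J2 16-17 | J4 17-18 | J1 18-19 | J5 19-20 | J3 20-21 | J2 21-22 | J4 22-23 | J1 23-24 | J5 24-25 | J2 25-26 | J4 26-27 | J1 27-28 | J5 28-29 | J2 29-30 | J4 30-31 | J1 31-32 | J4 32-33 |
Completion: J1=32  J2=30  J3=21  J4=33  J5=29
Turnaround (C−A): J1=31  J2=22  J3=19  J4=28  J5=29
Turnaround(J2) = completion − arrival = 30 − 8 = 22

22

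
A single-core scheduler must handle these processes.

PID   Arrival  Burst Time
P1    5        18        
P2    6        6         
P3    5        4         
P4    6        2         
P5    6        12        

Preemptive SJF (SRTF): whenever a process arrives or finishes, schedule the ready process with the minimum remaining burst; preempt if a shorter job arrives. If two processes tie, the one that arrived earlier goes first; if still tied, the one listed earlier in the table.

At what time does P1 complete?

47

Gantt: | idle 0-5 | P3 5-6 | P4 6-8 | P3 8-11 | P2 11-17 | P5 17-29 | P1 29-47 |
Completion: P1=47  P2=17  P3=11  P4=8  P5=29
Turnaround (C−A): P1=42  P2=11  P3=6  P4=2  P5=23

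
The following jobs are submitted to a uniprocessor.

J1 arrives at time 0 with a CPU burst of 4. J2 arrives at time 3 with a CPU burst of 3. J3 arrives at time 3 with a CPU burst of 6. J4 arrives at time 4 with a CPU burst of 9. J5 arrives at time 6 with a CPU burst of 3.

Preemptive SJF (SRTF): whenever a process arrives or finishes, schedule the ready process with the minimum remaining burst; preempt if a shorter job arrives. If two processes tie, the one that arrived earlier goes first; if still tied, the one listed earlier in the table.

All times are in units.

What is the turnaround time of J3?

Schedule: | J1 0-4 | J2 4-7 | J5 7-10 | J3 10-16 | J4 16-25 |
Completion: J1=4  J2=7  J3=16  J4=25  J5=10
Turnaround(J3) = completion − arrival = 16 − 3 = 13

13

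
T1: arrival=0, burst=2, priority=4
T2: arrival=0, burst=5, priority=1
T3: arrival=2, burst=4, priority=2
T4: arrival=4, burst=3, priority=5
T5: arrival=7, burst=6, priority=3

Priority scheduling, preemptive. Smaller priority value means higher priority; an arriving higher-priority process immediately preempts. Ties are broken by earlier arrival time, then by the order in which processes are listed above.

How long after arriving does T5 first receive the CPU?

2

Gantt: | T2 0-5 | T3 5-9 | T5 9-15 | T1 15-17 | T4 17-20 |
Completion: T1=17  T2=5  T3=9  T4=20  T5=15
Turnaround (C−A): T1=17  T2=5  T3=7  T4=16  T5=8
Response(T5) = first start − arrival = 9 − 7 = 2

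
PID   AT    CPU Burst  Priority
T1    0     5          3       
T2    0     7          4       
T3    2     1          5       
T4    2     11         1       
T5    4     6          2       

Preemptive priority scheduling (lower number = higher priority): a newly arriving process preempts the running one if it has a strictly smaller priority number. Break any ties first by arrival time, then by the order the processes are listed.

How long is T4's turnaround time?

11

Schedule: | T1 0-2 | T4 2-13 | T5 13-19 | T1 19-22 | T2 22-29 | T3 29-30 |
Completion: T1=22  T2=29  T3=30  T4=13  T5=19
Turnaround(T4) = completion − arrival = 13 − 2 = 11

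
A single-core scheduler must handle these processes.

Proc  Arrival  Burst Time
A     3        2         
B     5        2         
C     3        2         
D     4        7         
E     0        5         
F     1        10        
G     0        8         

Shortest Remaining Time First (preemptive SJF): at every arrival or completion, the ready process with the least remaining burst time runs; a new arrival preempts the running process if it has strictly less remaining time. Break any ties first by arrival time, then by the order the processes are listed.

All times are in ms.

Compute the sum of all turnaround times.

Timeline: | E 0-5 | A 5-7 | C 7-9 | B 9-11 | D 11-18 | G 18-26 | F 26-36 |
Completion: A=7  B=11  C=9  D=18  E=5  F=36  G=26
Turnaround (C−A): A=4  B=6  C=6  D=14  E=5  F=35  G=26
Turnaround = completion − arrival: A=4, B=6, C=6, D=14, E=5, F=35, G=26
Total turnaround = 4 + 6 + 6 + 14 + 5 + 35 + 26 = 96

96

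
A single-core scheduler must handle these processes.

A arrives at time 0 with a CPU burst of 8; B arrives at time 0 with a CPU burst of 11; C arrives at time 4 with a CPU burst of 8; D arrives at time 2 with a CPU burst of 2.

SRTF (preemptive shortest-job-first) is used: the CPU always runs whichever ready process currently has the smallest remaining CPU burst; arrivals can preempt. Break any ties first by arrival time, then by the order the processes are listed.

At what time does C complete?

Timeline: | A 0-2 | D 2-4 | A 4-10 | C 10-18 | B 18-29 |
Completion: A=10  B=29  C=18  D=4
Turnaround (C−A): A=10  B=29  C=14  D=2

18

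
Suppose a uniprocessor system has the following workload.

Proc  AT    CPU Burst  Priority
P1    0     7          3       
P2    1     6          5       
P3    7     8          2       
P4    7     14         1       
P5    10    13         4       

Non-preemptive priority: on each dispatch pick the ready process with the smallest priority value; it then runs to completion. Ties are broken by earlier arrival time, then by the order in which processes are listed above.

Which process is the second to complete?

Gantt: | P1 0-7 | P4 7-21 | P3 21-29 | P5 29-42 | P2 42-48 |
Completion: P1=7  P2=48  P3=29  P4=21  P5=42
Turnaround (C−A): P1=7  P2=47  P3=22  P4=14  P5=32
Finish order: P1 → P4 → P3 → P5 → P2

P4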